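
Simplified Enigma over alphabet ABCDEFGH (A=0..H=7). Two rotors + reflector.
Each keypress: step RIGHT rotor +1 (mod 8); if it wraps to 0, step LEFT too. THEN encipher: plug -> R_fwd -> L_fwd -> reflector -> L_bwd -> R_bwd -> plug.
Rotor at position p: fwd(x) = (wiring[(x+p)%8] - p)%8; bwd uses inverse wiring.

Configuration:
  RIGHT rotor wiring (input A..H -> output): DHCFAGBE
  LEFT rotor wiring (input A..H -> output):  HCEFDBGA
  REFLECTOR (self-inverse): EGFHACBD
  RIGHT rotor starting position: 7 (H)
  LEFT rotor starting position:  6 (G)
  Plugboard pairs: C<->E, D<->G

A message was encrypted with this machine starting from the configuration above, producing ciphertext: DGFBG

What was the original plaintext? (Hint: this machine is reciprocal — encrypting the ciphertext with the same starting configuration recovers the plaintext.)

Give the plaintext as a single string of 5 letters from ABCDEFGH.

Answer: GHCCA

Derivation:
Char 1 ('D'): step: R->0, L->7 (L advanced); D->plug->G->R->B->L->A->refl->E->L'->F->R'->D->plug->G
Char 2 ('G'): step: R->1, L=7; G->plug->D->R->H->L->H->refl->D->L'->C->R'->H->plug->H
Char 3 ('F'): step: R->2, L=7; F->plug->F->R->C->L->D->refl->H->L'->H->R'->E->plug->C
Char 4 ('B'): step: R->3, L=7; B->plug->B->R->F->L->E->refl->A->L'->B->R'->E->plug->C
Char 5 ('G'): step: R->4, L=7; G->plug->D->R->A->L->B->refl->G->L'->E->R'->A->plug->A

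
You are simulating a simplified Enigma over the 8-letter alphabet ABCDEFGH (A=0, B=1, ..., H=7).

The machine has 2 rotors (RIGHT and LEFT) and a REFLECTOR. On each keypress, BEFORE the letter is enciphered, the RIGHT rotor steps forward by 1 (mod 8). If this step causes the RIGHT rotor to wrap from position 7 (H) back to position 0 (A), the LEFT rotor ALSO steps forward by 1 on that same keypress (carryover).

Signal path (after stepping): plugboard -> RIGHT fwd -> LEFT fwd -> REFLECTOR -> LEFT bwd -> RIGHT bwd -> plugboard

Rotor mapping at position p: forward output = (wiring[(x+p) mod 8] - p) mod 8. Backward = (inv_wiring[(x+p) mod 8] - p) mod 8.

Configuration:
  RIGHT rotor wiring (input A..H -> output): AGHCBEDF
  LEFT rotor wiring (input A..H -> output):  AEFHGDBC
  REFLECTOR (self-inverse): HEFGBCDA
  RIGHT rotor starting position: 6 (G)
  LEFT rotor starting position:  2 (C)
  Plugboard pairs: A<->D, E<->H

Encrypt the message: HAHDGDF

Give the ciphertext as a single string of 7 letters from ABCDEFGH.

Char 1 ('H'): step: R->7, L=2; H->plug->E->R->D->L->B->refl->E->L'->C->R'->F->plug->F
Char 2 ('A'): step: R->0, L->3 (L advanced); A->plug->D->R->C->L->A->refl->H->L'->E->R'->F->plug->F
Char 3 ('H'): step: R->1, L=3; H->plug->E->R->D->L->G->refl->D->L'->B->R'->C->plug->C
Char 4 ('D'): step: R->2, L=3; D->plug->A->R->F->L->F->refl->C->L'->H->R'->C->plug->C
Char 5 ('G'): step: R->3, L=3; G->plug->G->R->D->L->G->refl->D->L'->B->R'->C->plug->C
Char 6 ('D'): step: R->4, L=3; D->plug->A->R->F->L->F->refl->C->L'->H->R'->C->plug->C
Char 7 ('F'): step: R->5, L=3; F->plug->F->R->C->L->A->refl->H->L'->E->R'->H->plug->E

Answer: FFCCCCE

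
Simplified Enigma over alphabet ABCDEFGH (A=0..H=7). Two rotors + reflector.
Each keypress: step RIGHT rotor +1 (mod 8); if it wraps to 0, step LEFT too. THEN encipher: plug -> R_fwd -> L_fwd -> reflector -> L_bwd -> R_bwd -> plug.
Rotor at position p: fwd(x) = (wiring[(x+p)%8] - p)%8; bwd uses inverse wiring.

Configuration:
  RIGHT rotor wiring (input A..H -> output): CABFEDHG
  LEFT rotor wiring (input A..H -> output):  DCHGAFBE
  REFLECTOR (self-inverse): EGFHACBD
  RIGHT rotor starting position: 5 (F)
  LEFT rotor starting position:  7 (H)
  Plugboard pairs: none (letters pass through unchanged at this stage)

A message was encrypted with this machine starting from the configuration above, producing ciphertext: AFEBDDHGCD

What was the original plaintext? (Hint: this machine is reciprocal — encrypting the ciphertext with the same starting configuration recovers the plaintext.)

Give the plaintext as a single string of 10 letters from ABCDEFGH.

Answer: EEGEEFGBFH

Derivation:
Char 1 ('A'): step: R->6, L=7; A->plug->A->R->B->L->E->refl->A->L'->D->R'->E->plug->E
Char 2 ('F'): step: R->7, L=7; F->plug->F->R->F->L->B->refl->G->L'->G->R'->E->plug->E
Char 3 ('E'): step: R->0, L->0 (L advanced); E->plug->E->R->E->L->A->refl->E->L'->H->R'->G->plug->G
Char 4 ('B'): step: R->1, L=0; B->plug->B->R->A->L->D->refl->H->L'->C->R'->E->plug->E
Char 5 ('D'): step: R->2, L=0; D->plug->D->R->B->L->C->refl->F->L'->F->R'->E->plug->E
Char 6 ('D'): step: R->3, L=0; D->plug->D->R->E->L->A->refl->E->L'->H->R'->F->plug->F
Char 7 ('H'): step: R->4, L=0; H->plug->H->R->B->L->C->refl->F->L'->F->R'->G->plug->G
Char 8 ('G'): step: R->5, L=0; G->plug->G->R->A->L->D->refl->H->L'->C->R'->B->plug->B
Char 9 ('C'): step: R->6, L=0; C->plug->C->R->E->L->A->refl->E->L'->H->R'->F->plug->F
Char 10 ('D'): step: R->7, L=0; D->plug->D->R->C->L->H->refl->D->L'->A->R'->H->plug->H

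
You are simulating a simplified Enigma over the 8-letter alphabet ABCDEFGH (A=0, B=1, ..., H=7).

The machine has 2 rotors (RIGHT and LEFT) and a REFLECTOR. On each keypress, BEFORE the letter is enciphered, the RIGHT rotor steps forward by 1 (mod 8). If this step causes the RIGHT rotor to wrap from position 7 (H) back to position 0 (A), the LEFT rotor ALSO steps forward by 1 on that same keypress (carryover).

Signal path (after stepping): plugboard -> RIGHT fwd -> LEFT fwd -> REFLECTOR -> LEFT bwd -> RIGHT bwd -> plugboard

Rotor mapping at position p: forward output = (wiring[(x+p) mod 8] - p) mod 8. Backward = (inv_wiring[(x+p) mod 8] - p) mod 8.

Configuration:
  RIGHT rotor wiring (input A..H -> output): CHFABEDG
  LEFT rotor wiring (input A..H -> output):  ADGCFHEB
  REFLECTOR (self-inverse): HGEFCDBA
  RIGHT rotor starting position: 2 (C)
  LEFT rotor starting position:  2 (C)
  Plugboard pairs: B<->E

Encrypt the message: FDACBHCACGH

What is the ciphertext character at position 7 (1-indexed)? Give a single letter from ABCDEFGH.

Char 1 ('F'): step: R->3, L=2; F->plug->F->R->H->L->B->refl->G->L'->G->R'->B->plug->E
Char 2 ('D'): step: R->4, L=2; D->plug->D->R->C->L->D->refl->F->L'->D->R'->F->plug->F
Char 3 ('A'): step: R->5, L=2; A->plug->A->R->H->L->B->refl->G->L'->G->R'->B->plug->E
Char 4 ('C'): step: R->6, L=2; C->plug->C->R->E->L->C->refl->E->L'->A->R'->B->plug->E
Char 5 ('B'): step: R->7, L=2; B->plug->E->R->B->L->A->refl->H->L'->F->R'->G->plug->G
Char 6 ('H'): step: R->0, L->3 (L advanced); H->plug->H->R->G->L->A->refl->H->L'->A->R'->D->plug->D
Char 7 ('C'): step: R->1, L=3; C->plug->C->R->H->L->D->refl->F->L'->F->R'->G->plug->G

G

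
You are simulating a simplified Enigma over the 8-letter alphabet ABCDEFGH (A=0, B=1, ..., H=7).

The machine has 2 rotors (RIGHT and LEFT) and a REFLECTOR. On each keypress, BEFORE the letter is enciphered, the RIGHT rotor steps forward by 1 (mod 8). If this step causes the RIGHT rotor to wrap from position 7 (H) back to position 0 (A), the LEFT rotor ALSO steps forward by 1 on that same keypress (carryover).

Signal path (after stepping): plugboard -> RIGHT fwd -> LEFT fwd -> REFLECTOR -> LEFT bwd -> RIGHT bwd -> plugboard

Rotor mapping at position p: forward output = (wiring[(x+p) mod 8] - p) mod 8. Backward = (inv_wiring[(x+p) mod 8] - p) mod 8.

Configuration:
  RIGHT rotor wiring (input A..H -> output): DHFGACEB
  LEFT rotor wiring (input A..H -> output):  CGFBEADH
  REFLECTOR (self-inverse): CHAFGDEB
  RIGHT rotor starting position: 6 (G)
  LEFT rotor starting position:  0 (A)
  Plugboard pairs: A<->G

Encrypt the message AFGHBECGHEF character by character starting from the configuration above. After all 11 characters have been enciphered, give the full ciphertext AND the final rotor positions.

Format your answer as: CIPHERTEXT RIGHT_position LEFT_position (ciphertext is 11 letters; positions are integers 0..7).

Char 1 ('A'): step: R->7, L=0; A->plug->G->R->D->L->B->refl->H->L'->H->R'->E->plug->E
Char 2 ('F'): step: R->0, L->1 (L advanced); F->plug->F->R->C->L->A->refl->C->L'->F->R'->C->plug->C
Char 3 ('G'): step: R->1, L=1; G->plug->A->R->G->L->G->refl->E->L'->B->R'->E->plug->E
Char 4 ('H'): step: R->2, L=1; H->plug->H->R->F->L->C->refl->A->L'->C->R'->E->plug->E
Char 5 ('B'): step: R->3, L=1; B->plug->B->R->F->L->C->refl->A->L'->C->R'->H->plug->H
Char 6 ('E'): step: R->4, L=1; E->plug->E->R->H->L->B->refl->H->L'->E->R'->A->plug->G
Char 7 ('C'): step: R->5, L=1; C->plug->C->R->E->L->H->refl->B->L'->H->R'->B->plug->B
Char 8 ('G'): step: R->6, L=1; G->plug->A->R->G->L->G->refl->E->L'->B->R'->D->plug->D
Char 9 ('H'): step: R->7, L=1; H->plug->H->R->F->L->C->refl->A->L'->C->R'->A->plug->G
Char 10 ('E'): step: R->0, L->2 (L advanced); E->plug->E->R->A->L->D->refl->F->L'->F->R'->C->plug->C
Char 11 ('F'): step: R->1, L=2; F->plug->F->R->D->L->G->refl->E->L'->H->R'->D->plug->D
Final: ciphertext=ECEEHGBDGCD, RIGHT=1, LEFT=2

Answer: ECEEHGBDGCD 1 2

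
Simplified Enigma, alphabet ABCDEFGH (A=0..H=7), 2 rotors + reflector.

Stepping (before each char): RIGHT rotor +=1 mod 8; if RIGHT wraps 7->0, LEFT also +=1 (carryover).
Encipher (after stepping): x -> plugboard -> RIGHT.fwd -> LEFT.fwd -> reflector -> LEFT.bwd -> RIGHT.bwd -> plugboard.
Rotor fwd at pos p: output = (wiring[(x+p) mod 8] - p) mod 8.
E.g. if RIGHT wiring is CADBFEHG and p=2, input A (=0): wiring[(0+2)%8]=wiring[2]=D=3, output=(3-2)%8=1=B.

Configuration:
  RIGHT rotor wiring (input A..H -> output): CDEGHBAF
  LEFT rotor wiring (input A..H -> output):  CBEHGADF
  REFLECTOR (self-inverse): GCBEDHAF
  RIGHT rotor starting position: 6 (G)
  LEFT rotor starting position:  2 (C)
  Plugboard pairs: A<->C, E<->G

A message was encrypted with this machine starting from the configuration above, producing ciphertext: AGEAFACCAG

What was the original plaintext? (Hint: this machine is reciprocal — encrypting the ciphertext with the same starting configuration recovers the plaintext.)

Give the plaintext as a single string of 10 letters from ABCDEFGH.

Answer: FAFCBFFDGF

Derivation:
Char 1 ('A'): step: R->7, L=2; A->plug->C->R->E->L->B->refl->C->L'->A->R'->F->plug->F
Char 2 ('G'): step: R->0, L->3 (L advanced); G->plug->E->R->H->L->B->refl->C->L'->E->R'->C->plug->A
Char 3 ('E'): step: R->1, L=3; E->plug->G->R->E->L->C->refl->B->L'->H->R'->F->plug->F
Char 4 ('A'): step: R->2, L=3; A->plug->C->R->F->L->H->refl->F->L'->C->R'->A->plug->C
Char 5 ('F'): step: R->3, L=3; F->plug->F->R->H->L->B->refl->C->L'->E->R'->B->plug->B
Char 6 ('A'): step: R->4, L=3; A->plug->C->R->E->L->C->refl->B->L'->H->R'->F->plug->F
Char 7 ('C'): step: R->5, L=3; C->plug->A->R->E->L->C->refl->B->L'->H->R'->F->plug->F
Char 8 ('C'): step: R->6, L=3; C->plug->A->R->C->L->F->refl->H->L'->F->R'->D->plug->D
Char 9 ('A'): step: R->7, L=3; A->plug->C->R->E->L->C->refl->B->L'->H->R'->E->plug->G
Char 10 ('G'): step: R->0, L->4 (L advanced); G->plug->E->R->H->L->D->refl->E->L'->B->R'->F->plug->F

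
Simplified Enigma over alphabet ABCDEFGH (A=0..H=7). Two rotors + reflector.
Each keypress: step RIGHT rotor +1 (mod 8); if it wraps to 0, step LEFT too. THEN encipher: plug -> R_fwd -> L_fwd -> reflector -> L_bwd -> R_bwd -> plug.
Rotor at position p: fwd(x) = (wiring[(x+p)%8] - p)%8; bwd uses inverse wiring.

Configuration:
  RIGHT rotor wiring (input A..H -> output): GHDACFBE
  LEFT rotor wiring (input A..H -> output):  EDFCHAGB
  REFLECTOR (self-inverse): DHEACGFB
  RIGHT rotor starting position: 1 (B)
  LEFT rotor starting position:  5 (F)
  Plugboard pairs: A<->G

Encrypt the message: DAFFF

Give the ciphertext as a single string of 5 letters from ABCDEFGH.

Answer: GDBBH

Derivation:
Char 1 ('D'): step: R->2, L=5; D->plug->D->R->D->L->H->refl->B->L'->B->R'->A->plug->G
Char 2 ('A'): step: R->3, L=5; A->plug->G->R->E->L->G->refl->F->L'->G->R'->D->plug->D
Char 3 ('F'): step: R->4, L=5; F->plug->F->R->D->L->H->refl->B->L'->B->R'->B->plug->B
Char 4 ('F'): step: R->5, L=5; F->plug->F->R->G->L->F->refl->G->L'->E->R'->B->plug->B
Char 5 ('F'): step: R->6, L=5; F->plug->F->R->C->L->E->refl->C->L'->H->R'->H->plug->H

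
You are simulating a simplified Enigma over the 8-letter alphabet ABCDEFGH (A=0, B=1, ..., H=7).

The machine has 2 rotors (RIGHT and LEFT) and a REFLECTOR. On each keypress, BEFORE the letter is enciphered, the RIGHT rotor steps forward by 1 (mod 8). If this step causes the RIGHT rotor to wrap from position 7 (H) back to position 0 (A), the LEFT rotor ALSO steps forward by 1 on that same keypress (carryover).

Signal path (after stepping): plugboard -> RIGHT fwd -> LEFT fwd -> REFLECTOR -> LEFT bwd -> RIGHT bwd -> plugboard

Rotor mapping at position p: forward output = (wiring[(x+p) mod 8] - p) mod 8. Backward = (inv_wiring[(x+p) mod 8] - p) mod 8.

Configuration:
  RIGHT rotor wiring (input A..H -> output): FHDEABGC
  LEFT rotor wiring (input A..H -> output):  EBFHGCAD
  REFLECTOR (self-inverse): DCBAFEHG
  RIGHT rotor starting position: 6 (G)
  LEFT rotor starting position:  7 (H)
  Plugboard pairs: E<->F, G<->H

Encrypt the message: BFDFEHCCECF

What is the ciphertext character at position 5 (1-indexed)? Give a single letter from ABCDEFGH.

Char 1 ('B'): step: R->7, L=7; B->plug->B->R->G->L->D->refl->A->L'->E->R'->D->plug->D
Char 2 ('F'): step: R->0, L->0 (L advanced); F->plug->E->R->A->L->E->refl->F->L'->C->R'->H->plug->G
Char 3 ('D'): step: R->1, L=0; D->plug->D->R->H->L->D->refl->A->L'->G->R'->A->plug->A
Char 4 ('F'): step: R->2, L=0; F->plug->E->R->E->L->G->refl->H->L'->D->R'->G->plug->H
Char 5 ('E'): step: R->3, L=0; E->plug->F->R->C->L->F->refl->E->L'->A->R'->H->plug->G

G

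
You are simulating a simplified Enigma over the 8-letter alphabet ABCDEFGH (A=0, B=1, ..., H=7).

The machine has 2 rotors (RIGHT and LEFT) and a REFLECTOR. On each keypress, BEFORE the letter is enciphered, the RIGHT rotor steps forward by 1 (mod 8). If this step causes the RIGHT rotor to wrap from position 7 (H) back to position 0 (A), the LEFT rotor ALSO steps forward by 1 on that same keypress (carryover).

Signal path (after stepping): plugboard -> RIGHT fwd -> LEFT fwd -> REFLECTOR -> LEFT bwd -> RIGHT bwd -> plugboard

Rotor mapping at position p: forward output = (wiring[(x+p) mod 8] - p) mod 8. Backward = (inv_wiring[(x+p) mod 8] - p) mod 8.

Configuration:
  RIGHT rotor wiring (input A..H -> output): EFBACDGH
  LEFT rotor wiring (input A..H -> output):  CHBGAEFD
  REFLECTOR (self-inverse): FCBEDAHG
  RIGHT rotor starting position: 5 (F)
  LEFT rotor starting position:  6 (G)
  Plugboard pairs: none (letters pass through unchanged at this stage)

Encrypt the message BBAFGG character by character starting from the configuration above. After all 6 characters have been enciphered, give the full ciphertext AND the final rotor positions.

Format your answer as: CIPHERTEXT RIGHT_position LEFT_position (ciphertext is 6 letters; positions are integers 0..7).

Answer: HEHHBH 3 7

Derivation:
Char 1 ('B'): step: R->6, L=6; B->plug->B->R->B->L->F->refl->A->L'->F->R'->H->plug->H
Char 2 ('B'): step: R->7, L=6; B->plug->B->R->F->L->A->refl->F->L'->B->R'->E->plug->E
Char 3 ('A'): step: R->0, L->7 (L advanced); A->plug->A->R->E->L->H->refl->G->L'->H->R'->H->plug->H
Char 4 ('F'): step: R->1, L=7; F->plug->F->R->F->L->B->refl->C->L'->D->R'->H->plug->H
Char 5 ('G'): step: R->2, L=7; G->plug->G->R->C->L->A->refl->F->L'->G->R'->B->plug->B
Char 6 ('G'): step: R->3, L=7; G->plug->G->R->C->L->A->refl->F->L'->G->R'->H->plug->H
Final: ciphertext=HEHHBH, RIGHT=3, LEFT=7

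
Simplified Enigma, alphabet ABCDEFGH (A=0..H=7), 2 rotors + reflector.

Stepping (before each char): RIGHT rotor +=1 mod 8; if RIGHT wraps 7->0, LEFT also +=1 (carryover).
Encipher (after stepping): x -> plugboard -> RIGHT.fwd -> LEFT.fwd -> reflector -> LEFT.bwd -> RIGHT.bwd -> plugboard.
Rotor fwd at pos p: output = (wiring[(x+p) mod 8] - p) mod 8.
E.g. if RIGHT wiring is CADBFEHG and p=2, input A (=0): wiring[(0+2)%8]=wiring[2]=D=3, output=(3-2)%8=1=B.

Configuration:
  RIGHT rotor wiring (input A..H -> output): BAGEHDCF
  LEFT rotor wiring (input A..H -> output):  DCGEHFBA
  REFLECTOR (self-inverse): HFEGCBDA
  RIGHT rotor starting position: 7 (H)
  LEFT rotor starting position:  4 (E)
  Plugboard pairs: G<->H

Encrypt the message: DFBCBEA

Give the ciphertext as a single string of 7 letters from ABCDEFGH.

Answer: GAFFDGG

Derivation:
Char 1 ('D'): step: R->0, L->5 (L advanced); D->plug->D->R->E->L->F->refl->B->L'->F->R'->H->plug->G
Char 2 ('F'): step: R->1, L=5; F->plug->F->R->B->L->E->refl->C->L'->H->R'->A->plug->A
Char 3 ('B'): step: R->2, L=5; B->plug->B->R->C->L->D->refl->G->L'->D->R'->F->plug->F
Char 4 ('C'): step: R->3, L=5; C->plug->C->R->A->L->A->refl->H->L'->G->R'->F->plug->F
Char 5 ('B'): step: R->4, L=5; B->plug->B->R->H->L->C->refl->E->L'->B->R'->D->plug->D
Char 6 ('E'): step: R->5, L=5; E->plug->E->R->D->L->G->refl->D->L'->C->R'->H->plug->G
Char 7 ('A'): step: R->6, L=5; A->plug->A->R->E->L->F->refl->B->L'->F->R'->H->plug->G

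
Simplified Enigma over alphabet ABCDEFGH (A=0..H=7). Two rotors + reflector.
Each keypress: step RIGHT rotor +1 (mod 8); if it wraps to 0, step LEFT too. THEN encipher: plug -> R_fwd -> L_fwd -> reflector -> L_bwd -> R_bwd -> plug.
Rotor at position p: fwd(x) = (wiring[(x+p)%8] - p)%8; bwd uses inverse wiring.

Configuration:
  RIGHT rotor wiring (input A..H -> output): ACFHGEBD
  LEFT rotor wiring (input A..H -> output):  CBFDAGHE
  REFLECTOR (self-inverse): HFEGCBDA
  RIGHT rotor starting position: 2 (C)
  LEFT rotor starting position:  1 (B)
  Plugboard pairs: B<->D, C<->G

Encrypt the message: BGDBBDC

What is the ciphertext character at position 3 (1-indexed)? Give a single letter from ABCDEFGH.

Char 1 ('B'): step: R->3, L=1; B->plug->D->R->G->L->D->refl->G->L'->F->R'->F->plug->F
Char 2 ('G'): step: R->4, L=1; G->plug->C->R->F->L->G->refl->D->L'->G->R'->F->plug->F
Char 3 ('D'): step: R->5, L=1; D->plug->B->R->E->L->F->refl->B->L'->H->R'->A->plug->A

A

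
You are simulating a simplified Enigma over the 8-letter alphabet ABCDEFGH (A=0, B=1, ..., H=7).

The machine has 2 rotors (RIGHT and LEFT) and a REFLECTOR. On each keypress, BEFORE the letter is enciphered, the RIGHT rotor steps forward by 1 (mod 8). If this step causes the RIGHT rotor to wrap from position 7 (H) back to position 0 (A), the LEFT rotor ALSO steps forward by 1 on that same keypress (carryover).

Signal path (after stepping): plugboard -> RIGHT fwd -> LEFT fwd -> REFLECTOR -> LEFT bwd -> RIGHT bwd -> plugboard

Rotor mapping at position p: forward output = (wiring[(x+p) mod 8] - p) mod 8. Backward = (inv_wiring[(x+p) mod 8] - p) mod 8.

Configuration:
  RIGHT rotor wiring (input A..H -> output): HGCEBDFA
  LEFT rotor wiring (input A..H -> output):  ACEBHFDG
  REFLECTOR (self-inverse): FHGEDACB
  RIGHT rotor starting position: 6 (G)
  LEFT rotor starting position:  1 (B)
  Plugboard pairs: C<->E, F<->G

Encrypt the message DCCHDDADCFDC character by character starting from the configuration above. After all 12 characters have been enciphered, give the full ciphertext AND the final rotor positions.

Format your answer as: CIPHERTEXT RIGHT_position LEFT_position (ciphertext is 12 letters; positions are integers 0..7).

Char 1 ('D'): step: R->7, L=1; D->plug->D->R->D->L->G->refl->C->L'->F->R'->E->plug->C
Char 2 ('C'): step: R->0, L->2 (L advanced); C->plug->E->R->B->L->H->refl->B->L'->E->R'->D->plug->D
Char 3 ('C'): step: R->1, L=2; C->plug->E->R->C->L->F->refl->A->L'->H->R'->G->plug->F
Char 4 ('H'): step: R->2, L=2; H->plug->H->R->E->L->B->refl->H->L'->B->R'->D->plug->D
Char 5 ('D'): step: R->3, L=2; D->plug->D->R->C->L->F->refl->A->L'->H->R'->H->plug->H
Char 6 ('D'): step: R->4, L=2; D->plug->D->R->E->L->B->refl->H->L'->B->R'->C->plug->E
Char 7 ('A'): step: R->5, L=2; A->plug->A->R->G->L->G->refl->C->L'->A->R'->B->plug->B
Char 8 ('D'): step: R->6, L=2; D->plug->D->R->A->L->C->refl->G->L'->G->R'->F->plug->G
Char 9 ('C'): step: R->7, L=2; C->plug->E->R->F->L->E->refl->D->L'->D->R'->D->plug->D
Char 10 ('F'): step: R->0, L->3 (L advanced); F->plug->G->R->F->L->F->refl->A->L'->D->R'->F->plug->G
Char 11 ('D'): step: R->1, L=3; D->plug->D->R->A->L->G->refl->C->L'->C->R'->E->plug->C
Char 12 ('C'): step: R->2, L=3; C->plug->E->R->D->L->A->refl->F->L'->F->R'->G->plug->F
Final: ciphertext=CDFDHEBGDGCF, RIGHT=2, LEFT=3

Answer: CDFDHEBGDGCF 2 3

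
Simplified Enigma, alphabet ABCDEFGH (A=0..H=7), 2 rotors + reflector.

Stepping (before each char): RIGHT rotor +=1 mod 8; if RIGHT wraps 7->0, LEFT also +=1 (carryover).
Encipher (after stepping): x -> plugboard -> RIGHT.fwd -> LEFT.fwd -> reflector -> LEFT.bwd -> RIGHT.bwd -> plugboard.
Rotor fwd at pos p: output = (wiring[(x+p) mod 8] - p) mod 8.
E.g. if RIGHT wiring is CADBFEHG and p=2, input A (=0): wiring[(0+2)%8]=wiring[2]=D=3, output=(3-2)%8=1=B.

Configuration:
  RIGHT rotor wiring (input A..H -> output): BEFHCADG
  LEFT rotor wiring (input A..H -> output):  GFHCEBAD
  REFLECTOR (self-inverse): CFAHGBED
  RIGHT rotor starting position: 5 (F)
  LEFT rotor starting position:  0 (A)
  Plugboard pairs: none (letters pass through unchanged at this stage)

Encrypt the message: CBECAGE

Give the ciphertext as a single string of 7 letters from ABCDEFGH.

Answer: DADBBDH

Derivation:
Char 1 ('C'): step: R->6, L=0; C->plug->C->R->D->L->C->refl->A->L'->G->R'->D->plug->D
Char 2 ('B'): step: R->7, L=0; B->plug->B->R->C->L->H->refl->D->L'->H->R'->A->plug->A
Char 3 ('E'): step: R->0, L->1 (L advanced); E->plug->E->R->C->L->B->refl->F->L'->H->R'->D->plug->D
Char 4 ('C'): step: R->1, L=1; C->plug->C->R->G->L->C->refl->A->L'->E->R'->B->plug->B
Char 5 ('A'): step: R->2, L=1; A->plug->A->R->D->L->D->refl->H->L'->F->R'->B->plug->B
Char 6 ('G'): step: R->3, L=1; G->plug->G->R->B->L->G->refl->E->L'->A->R'->D->plug->D
Char 7 ('E'): step: R->4, L=1; E->plug->E->R->F->L->H->refl->D->L'->D->R'->H->plug->H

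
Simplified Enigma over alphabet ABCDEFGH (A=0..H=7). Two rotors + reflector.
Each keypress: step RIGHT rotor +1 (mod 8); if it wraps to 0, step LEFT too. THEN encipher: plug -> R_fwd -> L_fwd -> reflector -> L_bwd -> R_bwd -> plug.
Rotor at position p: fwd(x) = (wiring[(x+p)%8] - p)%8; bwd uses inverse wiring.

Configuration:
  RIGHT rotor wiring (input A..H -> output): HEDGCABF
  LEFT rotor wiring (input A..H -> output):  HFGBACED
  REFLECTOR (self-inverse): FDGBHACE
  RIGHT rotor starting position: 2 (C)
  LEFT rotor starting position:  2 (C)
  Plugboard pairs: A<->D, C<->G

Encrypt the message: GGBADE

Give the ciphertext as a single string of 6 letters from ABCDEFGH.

Answer: BCADFH

Derivation:
Char 1 ('G'): step: R->3, L=2; G->plug->C->R->F->L->B->refl->D->L'->H->R'->B->plug->B
Char 2 ('G'): step: R->4, L=2; G->plug->C->R->F->L->B->refl->D->L'->H->R'->G->plug->C
Char 3 ('B'): step: R->5, L=2; B->plug->B->R->E->L->C->refl->G->L'->C->R'->D->plug->A
Char 4 ('A'): step: R->6, L=2; A->plug->D->R->G->L->F->refl->A->L'->D->R'->A->plug->D
Char 5 ('D'): step: R->7, L=2; D->plug->A->R->G->L->F->refl->A->L'->D->R'->F->plug->F
Char 6 ('E'): step: R->0, L->3 (L advanced); E->plug->E->R->C->L->H->refl->E->L'->F->R'->H->plug->H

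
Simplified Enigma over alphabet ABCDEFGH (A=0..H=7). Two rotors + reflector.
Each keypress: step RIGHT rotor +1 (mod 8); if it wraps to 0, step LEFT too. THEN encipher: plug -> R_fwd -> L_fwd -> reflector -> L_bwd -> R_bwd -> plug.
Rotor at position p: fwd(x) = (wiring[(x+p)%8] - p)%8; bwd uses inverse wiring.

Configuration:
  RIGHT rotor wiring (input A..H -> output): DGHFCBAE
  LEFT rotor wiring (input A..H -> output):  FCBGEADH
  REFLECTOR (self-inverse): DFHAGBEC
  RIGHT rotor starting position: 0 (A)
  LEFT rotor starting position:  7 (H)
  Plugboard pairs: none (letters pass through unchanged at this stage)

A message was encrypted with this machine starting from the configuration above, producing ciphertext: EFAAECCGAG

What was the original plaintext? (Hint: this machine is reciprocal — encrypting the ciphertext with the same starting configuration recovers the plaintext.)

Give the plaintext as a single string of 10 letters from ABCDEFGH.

Answer: HCFBCBHEBD

Derivation:
Char 1 ('E'): step: R->1, L=7; E->plug->E->R->A->L->A->refl->D->L'->C->R'->H->plug->H
Char 2 ('F'): step: R->2, L=7; F->plug->F->R->C->L->D->refl->A->L'->A->R'->C->plug->C
Char 3 ('A'): step: R->3, L=7; A->plug->A->R->C->L->D->refl->A->L'->A->R'->F->plug->F
Char 4 ('A'): step: R->4, L=7; A->plug->A->R->G->L->B->refl->F->L'->F->R'->B->plug->B
Char 5 ('E'): step: R->5, L=7; E->plug->E->R->B->L->G->refl->E->L'->H->R'->C->plug->C
Char 6 ('C'): step: R->6, L=7; C->plug->C->R->F->L->F->refl->B->L'->G->R'->B->plug->B
Char 7 ('C'): step: R->7, L=7; C->plug->C->R->H->L->E->refl->G->L'->B->R'->H->plug->H
Char 8 ('G'): step: R->0, L->0 (L advanced); G->plug->G->R->A->L->F->refl->B->L'->C->R'->E->plug->E
Char 9 ('A'): step: R->1, L=0; A->plug->A->R->F->L->A->refl->D->L'->G->R'->B->plug->B
Char 10 ('G'): step: R->2, L=0; G->plug->G->R->B->L->C->refl->H->L'->H->R'->D->plug->D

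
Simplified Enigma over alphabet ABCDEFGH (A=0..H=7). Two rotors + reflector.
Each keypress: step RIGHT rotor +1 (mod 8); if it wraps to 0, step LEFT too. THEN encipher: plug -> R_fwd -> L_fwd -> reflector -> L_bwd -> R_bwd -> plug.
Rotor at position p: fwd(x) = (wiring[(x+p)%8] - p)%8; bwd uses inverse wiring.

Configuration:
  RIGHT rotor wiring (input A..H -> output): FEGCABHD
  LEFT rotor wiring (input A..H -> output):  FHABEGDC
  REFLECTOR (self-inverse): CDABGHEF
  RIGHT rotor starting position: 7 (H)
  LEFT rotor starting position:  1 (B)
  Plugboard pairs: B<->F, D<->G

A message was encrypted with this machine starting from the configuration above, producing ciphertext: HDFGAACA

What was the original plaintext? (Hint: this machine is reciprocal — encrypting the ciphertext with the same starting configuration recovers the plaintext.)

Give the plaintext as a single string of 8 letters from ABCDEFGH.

Char 1 ('H'): step: R->0, L->2 (L advanced); H->plug->H->R->D->L->E->refl->G->L'->A->R'->E->plug->E
Char 2 ('D'): step: R->1, L=2; D->plug->G->R->C->L->C->refl->A->L'->F->R'->B->plug->F
Char 3 ('F'): step: R->2, L=2; F->plug->B->R->A->L->G->refl->E->L'->D->R'->G->plug->D
Char 4 ('G'): step: R->3, L=2; G->plug->D->R->E->L->B->refl->D->L'->G->R'->C->plug->C
Char 5 ('A'): step: R->4, L=2; A->plug->A->R->E->L->B->refl->D->L'->G->R'->H->plug->H
Char 6 ('A'): step: R->5, L=2; A->plug->A->R->E->L->B->refl->D->L'->G->R'->C->plug->C
Char 7 ('C'): step: R->6, L=2; C->plug->C->R->H->L->F->refl->H->L'->B->R'->A->plug->A
Char 8 ('A'): step: R->7, L=2; A->plug->A->R->E->L->B->refl->D->L'->G->R'->B->plug->F

Answer: EFDCHCAF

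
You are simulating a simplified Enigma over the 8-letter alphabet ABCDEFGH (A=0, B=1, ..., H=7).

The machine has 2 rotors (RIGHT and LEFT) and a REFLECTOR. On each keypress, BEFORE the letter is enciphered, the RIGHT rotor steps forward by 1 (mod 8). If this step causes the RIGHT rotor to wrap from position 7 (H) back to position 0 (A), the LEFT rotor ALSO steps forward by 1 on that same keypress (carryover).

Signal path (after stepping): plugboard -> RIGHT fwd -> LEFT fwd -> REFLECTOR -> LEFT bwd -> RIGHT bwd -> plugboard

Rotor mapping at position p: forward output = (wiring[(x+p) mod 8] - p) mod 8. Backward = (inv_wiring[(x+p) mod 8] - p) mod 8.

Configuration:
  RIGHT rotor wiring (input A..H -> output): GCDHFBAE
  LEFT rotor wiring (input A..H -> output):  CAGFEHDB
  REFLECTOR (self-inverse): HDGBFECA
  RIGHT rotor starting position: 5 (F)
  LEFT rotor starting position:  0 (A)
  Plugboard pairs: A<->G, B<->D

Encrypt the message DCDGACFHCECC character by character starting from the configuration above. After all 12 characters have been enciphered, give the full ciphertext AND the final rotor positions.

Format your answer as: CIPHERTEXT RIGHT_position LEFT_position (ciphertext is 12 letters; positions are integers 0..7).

Char 1 ('D'): step: R->6, L=0; D->plug->B->R->G->L->D->refl->B->L'->H->R'->G->plug->A
Char 2 ('C'): step: R->7, L=0; C->plug->C->R->D->L->F->refl->E->L'->E->R'->D->plug->B
Char 3 ('D'): step: R->0, L->1 (L advanced); D->plug->B->R->C->L->E->refl->F->L'->B->R'->F->plug->F
Char 4 ('G'): step: R->1, L=1; G->plug->A->R->B->L->F->refl->E->L'->C->R'->B->plug->D
Char 5 ('A'): step: R->2, L=1; A->plug->G->R->E->L->G->refl->C->L'->F->R'->B->plug->D
Char 6 ('C'): step: R->3, L=1; C->plug->C->R->G->L->A->refl->H->L'->A->R'->H->plug->H
Char 7 ('F'): step: R->4, L=1; F->plug->F->R->G->L->A->refl->H->L'->A->R'->D->plug->B
Char 8 ('H'): step: R->5, L=1; H->plug->H->R->A->L->H->refl->A->L'->G->R'->F->plug->F
Char 9 ('C'): step: R->6, L=1; C->plug->C->R->A->L->H->refl->A->L'->G->R'->B->plug->D
Char 10 ('E'): step: R->7, L=1; E->plug->E->R->A->L->H->refl->A->L'->G->R'->F->plug->F
Char 11 ('C'): step: R->0, L->2 (L advanced); C->plug->C->R->D->L->F->refl->E->L'->A->R'->G->plug->A
Char 12 ('C'): step: R->1, L=2; C->plug->C->R->G->L->A->refl->H->L'->F->R'->H->plug->H
Final: ciphertext=ABFDDHBFDFAH, RIGHT=1, LEFT=2

Answer: ABFDDHBFDFAH 1 2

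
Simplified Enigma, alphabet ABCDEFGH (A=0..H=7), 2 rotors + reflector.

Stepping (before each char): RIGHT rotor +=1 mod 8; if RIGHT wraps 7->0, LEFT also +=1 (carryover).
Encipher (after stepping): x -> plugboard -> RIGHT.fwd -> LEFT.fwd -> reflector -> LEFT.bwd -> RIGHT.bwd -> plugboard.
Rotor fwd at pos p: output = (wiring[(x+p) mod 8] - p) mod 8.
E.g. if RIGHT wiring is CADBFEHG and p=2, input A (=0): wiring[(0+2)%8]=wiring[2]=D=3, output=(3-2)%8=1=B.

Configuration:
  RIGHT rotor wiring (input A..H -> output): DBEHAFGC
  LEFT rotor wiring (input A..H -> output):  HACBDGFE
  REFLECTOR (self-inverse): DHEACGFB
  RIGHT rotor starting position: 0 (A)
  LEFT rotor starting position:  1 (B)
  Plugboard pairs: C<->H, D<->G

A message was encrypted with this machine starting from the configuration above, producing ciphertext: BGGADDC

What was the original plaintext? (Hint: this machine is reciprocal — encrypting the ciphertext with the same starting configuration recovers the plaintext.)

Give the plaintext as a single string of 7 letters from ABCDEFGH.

Answer: FBBEGEB

Derivation:
Char 1 ('B'): step: R->1, L=1; B->plug->B->R->D->L->C->refl->E->L'->F->R'->F->plug->F
Char 2 ('G'): step: R->2, L=1; G->plug->D->R->D->L->C->refl->E->L'->F->R'->B->plug->B
Char 3 ('G'): step: R->3, L=1; G->plug->D->R->D->L->C->refl->E->L'->F->R'->B->plug->B
Char 4 ('A'): step: R->4, L=1; A->plug->A->R->E->L->F->refl->G->L'->H->R'->E->plug->E
Char 5 ('D'): step: R->5, L=1; D->plug->G->R->C->L->A->refl->D->L'->G->R'->D->plug->G
Char 6 ('D'): step: R->6, L=1; D->plug->G->R->C->L->A->refl->D->L'->G->R'->E->plug->E
Char 7 ('C'): step: R->7, L=1; C->plug->H->R->H->L->G->refl->F->L'->E->R'->B->plug->B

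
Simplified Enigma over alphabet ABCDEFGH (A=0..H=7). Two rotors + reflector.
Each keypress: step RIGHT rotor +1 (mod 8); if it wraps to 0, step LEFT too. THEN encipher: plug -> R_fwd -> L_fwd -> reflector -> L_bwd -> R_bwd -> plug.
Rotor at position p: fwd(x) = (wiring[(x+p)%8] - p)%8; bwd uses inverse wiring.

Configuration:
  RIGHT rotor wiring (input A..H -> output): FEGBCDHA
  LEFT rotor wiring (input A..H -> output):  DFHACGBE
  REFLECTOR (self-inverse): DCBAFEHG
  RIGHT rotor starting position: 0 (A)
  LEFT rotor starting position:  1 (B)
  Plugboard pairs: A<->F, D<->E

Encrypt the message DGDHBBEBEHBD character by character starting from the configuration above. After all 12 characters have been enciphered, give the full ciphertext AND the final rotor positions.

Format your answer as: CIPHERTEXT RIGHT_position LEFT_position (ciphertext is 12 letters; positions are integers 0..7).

Char 1 ('D'): step: R->1, L=1; D->plug->E->R->C->L->H->refl->G->L'->B->R'->D->plug->E
Char 2 ('G'): step: R->2, L=1; G->plug->G->R->D->L->B->refl->C->L'->H->R'->B->plug->B
Char 3 ('D'): step: R->3, L=1; D->plug->E->R->F->L->A->refl->D->L'->G->R'->A->plug->F
Char 4 ('H'): step: R->4, L=1; H->plug->H->R->F->L->A->refl->D->L'->G->R'->A->plug->F
Char 5 ('B'): step: R->5, L=1; B->plug->B->R->C->L->H->refl->G->L'->B->R'->F->plug->A
Char 6 ('B'): step: R->6, L=1; B->plug->B->R->C->L->H->refl->G->L'->B->R'->A->plug->F
Char 7 ('E'): step: R->7, L=1; E->plug->D->R->H->L->C->refl->B->L'->D->R'->F->plug->A
Char 8 ('B'): step: R->0, L->2 (L advanced); B->plug->B->R->E->L->H->refl->G->L'->B->R'->D->plug->E
Char 9 ('E'): step: R->1, L=2; E->plug->D->R->B->L->G->refl->H->L'->E->R'->H->plug->H
Char 10 ('H'): step: R->2, L=2; H->plug->H->R->C->L->A->refl->D->L'->H->R'->B->plug->B
Char 11 ('B'): step: R->3, L=2; B->plug->B->R->H->L->D->refl->A->L'->C->R'->F->plug->A
Char 12 ('D'): step: R->4, L=2; D->plug->E->R->B->L->G->refl->H->L'->E->R'->D->plug->E
Final: ciphertext=EBFFAFAEHBAE, RIGHT=4, LEFT=2

Answer: EBFFAFAEHBAE 4 2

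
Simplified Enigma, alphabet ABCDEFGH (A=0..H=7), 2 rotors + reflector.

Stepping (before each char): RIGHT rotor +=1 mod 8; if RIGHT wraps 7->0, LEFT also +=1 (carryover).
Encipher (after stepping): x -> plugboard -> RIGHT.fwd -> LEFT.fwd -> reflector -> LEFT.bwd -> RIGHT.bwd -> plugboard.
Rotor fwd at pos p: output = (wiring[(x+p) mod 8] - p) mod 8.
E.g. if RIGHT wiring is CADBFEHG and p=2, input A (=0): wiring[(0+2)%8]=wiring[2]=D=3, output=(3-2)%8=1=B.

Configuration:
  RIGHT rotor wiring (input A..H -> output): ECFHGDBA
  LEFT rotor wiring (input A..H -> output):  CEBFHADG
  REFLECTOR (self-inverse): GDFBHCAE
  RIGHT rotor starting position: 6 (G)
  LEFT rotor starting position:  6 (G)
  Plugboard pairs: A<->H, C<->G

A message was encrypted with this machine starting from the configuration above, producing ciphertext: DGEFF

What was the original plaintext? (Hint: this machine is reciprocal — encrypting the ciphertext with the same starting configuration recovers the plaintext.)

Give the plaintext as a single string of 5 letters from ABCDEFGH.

Answer: CHADD

Derivation:
Char 1 ('D'): step: R->7, L=6; D->plug->D->R->G->L->B->refl->D->L'->E->R'->G->plug->C
Char 2 ('G'): step: R->0, L->7 (L advanced); G->plug->C->R->F->L->A->refl->G->L'->E->R'->A->plug->H
Char 3 ('E'): step: R->1, L=7; E->plug->E->R->C->L->F->refl->C->L'->D->R'->H->plug->A
Char 4 ('F'): step: R->2, L=7; F->plug->F->R->G->L->B->refl->D->L'->B->R'->D->plug->D
Char 5 ('F'): step: R->3, L=7; F->plug->F->R->B->L->D->refl->B->L'->G->R'->D->plug->D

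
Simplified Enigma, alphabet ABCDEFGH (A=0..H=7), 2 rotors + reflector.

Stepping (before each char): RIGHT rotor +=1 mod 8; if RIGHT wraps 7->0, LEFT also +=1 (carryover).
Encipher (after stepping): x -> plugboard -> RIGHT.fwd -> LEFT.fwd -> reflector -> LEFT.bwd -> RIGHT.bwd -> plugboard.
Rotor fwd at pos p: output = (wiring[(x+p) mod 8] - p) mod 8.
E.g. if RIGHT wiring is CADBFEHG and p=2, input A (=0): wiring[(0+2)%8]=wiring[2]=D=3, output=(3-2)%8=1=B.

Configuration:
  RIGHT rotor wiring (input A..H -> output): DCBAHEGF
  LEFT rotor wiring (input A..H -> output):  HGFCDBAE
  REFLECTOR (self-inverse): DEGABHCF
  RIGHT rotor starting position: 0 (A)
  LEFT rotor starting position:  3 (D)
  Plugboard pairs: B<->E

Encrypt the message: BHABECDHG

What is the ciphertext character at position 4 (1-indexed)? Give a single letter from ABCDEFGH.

Char 1 ('B'): step: R->1, L=3; B->plug->E->R->D->L->F->refl->H->L'->A->R'->B->plug->E
Char 2 ('H'): step: R->2, L=3; H->plug->H->R->A->L->H->refl->F->L'->D->R'->F->plug->F
Char 3 ('A'): step: R->3, L=3; A->plug->A->R->F->L->E->refl->B->L'->E->R'->B->plug->E
Char 4 ('B'): step: R->4, L=3; B->plug->E->R->H->L->C->refl->G->L'->C->R'->C->plug->C

C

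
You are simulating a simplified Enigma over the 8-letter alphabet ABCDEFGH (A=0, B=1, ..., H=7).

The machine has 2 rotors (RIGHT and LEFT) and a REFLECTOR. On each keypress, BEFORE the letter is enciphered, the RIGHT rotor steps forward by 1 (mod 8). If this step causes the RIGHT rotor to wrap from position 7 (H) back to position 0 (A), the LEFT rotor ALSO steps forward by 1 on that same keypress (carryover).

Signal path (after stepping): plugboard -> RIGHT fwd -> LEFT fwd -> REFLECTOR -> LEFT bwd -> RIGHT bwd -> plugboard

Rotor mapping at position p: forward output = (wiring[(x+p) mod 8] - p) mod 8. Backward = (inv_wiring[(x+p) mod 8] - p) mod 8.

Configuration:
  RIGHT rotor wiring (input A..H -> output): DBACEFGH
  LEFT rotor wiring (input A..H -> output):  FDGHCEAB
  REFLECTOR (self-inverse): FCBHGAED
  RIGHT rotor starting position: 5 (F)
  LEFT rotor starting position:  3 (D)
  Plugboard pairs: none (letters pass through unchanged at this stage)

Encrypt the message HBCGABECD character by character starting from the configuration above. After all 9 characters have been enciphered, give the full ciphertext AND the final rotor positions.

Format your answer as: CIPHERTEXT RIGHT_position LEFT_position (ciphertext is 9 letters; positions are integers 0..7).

Char 1 ('H'): step: R->6, L=3; H->plug->H->R->H->L->D->refl->H->L'->B->R'->B->plug->B
Char 2 ('B'): step: R->7, L=3; B->plug->B->R->E->L->G->refl->E->L'->A->R'->A->plug->A
Char 3 ('C'): step: R->0, L->4 (L advanced); C->plug->C->R->A->L->G->refl->E->L'->C->R'->D->plug->D
Char 4 ('G'): step: R->1, L=4; G->plug->G->R->G->L->C->refl->B->L'->E->R'->E->plug->E
Char 5 ('A'): step: R->2, L=4; A->plug->A->R->G->L->C->refl->B->L'->E->R'->E->plug->E
Char 6 ('B'): step: R->3, L=4; B->plug->B->R->B->L->A->refl->F->L'->D->R'->D->plug->D
Char 7 ('E'): step: R->4, L=4; E->plug->E->R->H->L->D->refl->H->L'->F->R'->F->plug->F
Char 8 ('C'): step: R->5, L=4; C->plug->C->R->C->L->E->refl->G->L'->A->R'->A->plug->A
Char 9 ('D'): step: R->6, L=4; D->plug->D->R->D->L->F->refl->A->L'->B->R'->B->plug->B
Final: ciphertext=BADEEDFAB, RIGHT=6, LEFT=4

Answer: BADEEDFAB 6 4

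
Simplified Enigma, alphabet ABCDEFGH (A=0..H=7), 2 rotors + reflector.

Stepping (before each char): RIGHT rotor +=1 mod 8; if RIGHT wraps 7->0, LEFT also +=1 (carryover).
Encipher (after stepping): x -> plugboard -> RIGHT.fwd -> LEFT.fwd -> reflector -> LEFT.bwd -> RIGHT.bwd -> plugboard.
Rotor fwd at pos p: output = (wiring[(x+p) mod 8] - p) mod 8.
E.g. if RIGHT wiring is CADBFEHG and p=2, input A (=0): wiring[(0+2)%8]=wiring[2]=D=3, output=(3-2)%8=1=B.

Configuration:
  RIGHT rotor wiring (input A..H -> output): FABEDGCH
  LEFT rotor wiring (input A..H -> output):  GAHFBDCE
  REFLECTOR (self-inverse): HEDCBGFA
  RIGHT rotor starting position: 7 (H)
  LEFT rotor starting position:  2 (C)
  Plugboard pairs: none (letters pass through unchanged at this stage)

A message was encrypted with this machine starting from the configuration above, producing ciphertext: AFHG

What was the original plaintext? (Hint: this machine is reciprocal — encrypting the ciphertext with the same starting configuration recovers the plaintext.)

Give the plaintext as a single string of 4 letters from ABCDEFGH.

Char 1 ('A'): step: R->0, L->3 (L advanced); A->plug->A->R->F->L->D->refl->C->L'->A->R'->B->plug->B
Char 2 ('F'): step: R->1, L=3; F->plug->F->R->B->L->G->refl->F->L'->G->R'->G->plug->G
Char 3 ('H'): step: R->2, L=3; H->plug->H->R->G->L->F->refl->G->L'->B->R'->C->plug->C
Char 4 ('G'): step: R->3, L=3; G->plug->G->R->F->L->D->refl->C->L'->A->R'->B->plug->B

Answer: BGCB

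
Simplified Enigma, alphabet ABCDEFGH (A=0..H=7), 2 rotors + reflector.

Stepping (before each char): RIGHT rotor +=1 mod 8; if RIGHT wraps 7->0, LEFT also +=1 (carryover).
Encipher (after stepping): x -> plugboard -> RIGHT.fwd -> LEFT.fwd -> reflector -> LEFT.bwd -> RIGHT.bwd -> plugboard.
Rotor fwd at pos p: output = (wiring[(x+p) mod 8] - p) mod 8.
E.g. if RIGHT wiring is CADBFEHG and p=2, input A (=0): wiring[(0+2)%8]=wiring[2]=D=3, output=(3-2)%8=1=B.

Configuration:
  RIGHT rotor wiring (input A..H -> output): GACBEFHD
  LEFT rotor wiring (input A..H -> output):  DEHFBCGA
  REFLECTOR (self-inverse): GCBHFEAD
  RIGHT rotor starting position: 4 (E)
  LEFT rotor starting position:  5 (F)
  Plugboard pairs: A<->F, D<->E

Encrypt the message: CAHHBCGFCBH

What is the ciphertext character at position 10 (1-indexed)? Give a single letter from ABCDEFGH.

Char 1 ('C'): step: R->5, L=5; C->plug->C->R->G->L->A->refl->G->L'->D->R'->E->plug->D
Char 2 ('A'): step: R->6, L=5; A->plug->F->R->D->L->G->refl->A->L'->G->R'->G->plug->G
Char 3 ('H'): step: R->7, L=5; H->plug->H->R->A->L->F->refl->E->L'->H->R'->B->plug->B
Char 4 ('H'): step: R->0, L->6 (L advanced); H->plug->H->R->D->L->G->refl->A->L'->A->R'->B->plug->B
Char 5 ('B'): step: R->1, L=6; B->plug->B->R->B->L->C->refl->B->L'->E->R'->E->plug->D
Char 6 ('C'): step: R->2, L=6; C->plug->C->R->C->L->F->refl->E->L'->H->R'->B->plug->B
Char 7 ('G'): step: R->3, L=6; G->plug->G->R->F->L->H->refl->D->L'->G->R'->A->plug->F
Char 8 ('F'): step: R->4, L=6; F->plug->A->R->A->L->A->refl->G->L'->D->R'->C->plug->C
Char 9 ('C'): step: R->5, L=6; C->plug->C->R->G->L->D->refl->H->L'->F->R'->F->plug->A
Char 10 ('B'): step: R->6, L=6; B->plug->B->R->F->L->H->refl->D->L'->G->R'->G->plug->G

G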